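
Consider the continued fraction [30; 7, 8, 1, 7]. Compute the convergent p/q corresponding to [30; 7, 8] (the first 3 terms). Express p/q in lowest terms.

1718/57

Collapse the nested fraction from the inside out:
Start with 8.
7 + 1/(8/1) = 7 + 1/8 = 57/8
30 + 1/(57/8) = 30 + 8/57 = 1718/57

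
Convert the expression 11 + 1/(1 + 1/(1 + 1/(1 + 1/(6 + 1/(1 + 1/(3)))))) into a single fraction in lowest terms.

Start with 3.
1 + 1/(3/1) = 1 + 1/3 = 4/3
6 + 1/(4/3) = 6 + 3/4 = 27/4
1 + 1/(27/4) = 1 + 4/27 = 31/27
1 + 1/(31/27) = 1 + 27/31 = 58/31
1 + 1/(58/31) = 1 + 31/58 = 89/58
11 + 1/(89/58) = 11 + 58/89 = 1037/89

1037/89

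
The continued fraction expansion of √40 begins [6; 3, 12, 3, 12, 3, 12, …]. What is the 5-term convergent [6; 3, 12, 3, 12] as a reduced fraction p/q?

Compute successive convergents:
a_0 = 6: 6/1
a_1 = 3: 19/3
a_2 = 12: 234/37
a_3 = 3: 721/114
a_4 = 12: 8886/1405

8886/1405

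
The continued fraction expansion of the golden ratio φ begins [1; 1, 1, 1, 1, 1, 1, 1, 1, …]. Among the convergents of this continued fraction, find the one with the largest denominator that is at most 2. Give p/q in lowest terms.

a_0 = 1: 1/1  (≤ bound)
a_1 = 1: 2/1  (≤ bound)
a_2 = 1: 3/2  (≤ bound)
a_3 = 1: 5/3  (> 2, stop)

3/2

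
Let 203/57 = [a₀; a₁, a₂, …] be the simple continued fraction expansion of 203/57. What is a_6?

⌊203/57⌋ = 3, remainder 32
⌊57/32⌋ = 1, remainder 25
⌊32/25⌋ = 1, remainder 7
⌊25/7⌋ = 3, remainder 4
⌊7/4⌋ = 1, remainder 3
⌊4/3⌋ = 1, remainder 1
⌊3/1⌋ = 3, remainder 0

3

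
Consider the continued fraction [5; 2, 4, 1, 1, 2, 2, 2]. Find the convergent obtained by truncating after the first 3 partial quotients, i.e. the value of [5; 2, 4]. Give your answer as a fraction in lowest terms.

Start with 4.
2 + 1/(4/1) = 2 + 1/4 = 9/4
5 + 1/(9/4) = 5 + 4/9 = 49/9

49/9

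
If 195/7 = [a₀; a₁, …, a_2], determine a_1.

⌊195/7⌋ = 27, remainder 6
⌊7/6⌋ = 1, remainder 1

1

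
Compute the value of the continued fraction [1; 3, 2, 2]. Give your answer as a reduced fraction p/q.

22/17

Start with 2.
2 + 1/(2/1) = 2 + 1/2 = 5/2
3 + 1/(5/2) = 3 + 2/5 = 17/5
1 + 1/(17/5) = 1 + 5/17 = 22/17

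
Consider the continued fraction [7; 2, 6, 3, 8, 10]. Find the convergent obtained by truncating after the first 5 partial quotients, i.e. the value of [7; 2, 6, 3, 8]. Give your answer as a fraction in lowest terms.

2545/341

Start with 8.
3 + 1/(8/1) = 3 + 1/8 = 25/8
6 + 1/(25/8) = 6 + 8/25 = 158/25
2 + 1/(158/25) = 2 + 25/158 = 341/158
7 + 1/(341/158) = 7 + 158/341 = 2545/341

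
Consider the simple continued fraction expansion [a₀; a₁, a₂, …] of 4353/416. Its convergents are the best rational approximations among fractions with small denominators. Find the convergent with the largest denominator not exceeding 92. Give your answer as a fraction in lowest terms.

293/28

a_0 = 10: 10/1  (≤ bound)
a_1 = 2: 21/2  (≤ bound)
a_2 = 6: 136/13  (≤ bound)
a_3 = 2: 293/28  (≤ bound)
a_4 = 3: 1015/97  (> 92, stop)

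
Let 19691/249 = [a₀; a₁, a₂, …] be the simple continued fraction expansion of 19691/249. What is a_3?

4

Run the Euclidean algorithm, recording each quotient:
19691 ÷ 249 → quotient 79, remainder 20
249 ÷ 20 → quotient 12, remainder 9
20 ÷ 9 → quotient 2, remainder 2
9 ÷ 2 → quotient 4, remainder 1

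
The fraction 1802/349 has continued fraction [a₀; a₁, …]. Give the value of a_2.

1802 ÷ 349 → quotient 5, remainder 57
349 ÷ 57 → quotient 6, remainder 7
57 ÷ 7 → quotient 8, remainder 1

8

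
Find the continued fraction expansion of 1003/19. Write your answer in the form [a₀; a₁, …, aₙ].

[52; 1, 3, 1, 3]

⌊1003/19⌋ = 52, remainder 15
⌊19/15⌋ = 1, remainder 4
⌊15/4⌋ = 3, remainder 3
⌊4/3⌋ = 1, remainder 1
⌊3/1⌋ = 3, remainder 0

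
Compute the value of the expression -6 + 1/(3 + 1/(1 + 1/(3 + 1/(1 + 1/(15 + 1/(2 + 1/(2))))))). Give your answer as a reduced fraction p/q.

-8823/1538

Use the convergent recurrence hₖ = aₖ·hₖ₋₁ + hₖ₋₂ (and likewise for the denominators kₖ):
a_0 = -6: -6/1
a_1 = 3: -17/3
a_2 = 1: -23/4
a_3 = 3: -86/15
a_4 = 1: -109/19
a_5 = 15: -1721/300
a_6 = 2: -3551/619
a_7 = 2: -8823/1538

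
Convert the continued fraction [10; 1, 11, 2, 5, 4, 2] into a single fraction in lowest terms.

14010/1283

Work from the innermost term outward:
Start with 2.
4 + 1/(2/1) = 4 + 1/2 = 9/2
5 + 1/(9/2) = 5 + 2/9 = 47/9
2 + 1/(47/9) = 2 + 9/47 = 103/47
11 + 1/(103/47) = 11 + 47/103 = 1180/103
1 + 1/(1180/103) = 1 + 103/1180 = 1283/1180
10 + 1/(1283/1180) = 10 + 1180/1283 = 14010/1283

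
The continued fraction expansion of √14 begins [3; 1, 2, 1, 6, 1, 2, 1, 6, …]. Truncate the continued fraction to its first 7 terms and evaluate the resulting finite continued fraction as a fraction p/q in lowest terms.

Start with 2.
1 + 1/(2/1) = 1 + 1/2 = 3/2
6 + 1/(3/2) = 6 + 2/3 = 20/3
1 + 1/(20/3) = 1 + 3/20 = 23/20
2 + 1/(23/20) = 2 + 20/23 = 66/23
1 + 1/(66/23) = 1 + 23/66 = 89/66
3 + 1/(89/66) = 3 + 66/89 = 333/89

333/89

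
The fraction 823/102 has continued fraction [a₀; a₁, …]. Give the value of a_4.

Apply division with remainder until the remainder is 0:
823 ÷ 102 → quotient 8, remainder 7
102 ÷ 7 → quotient 14, remainder 4
7 ÷ 4 → quotient 1, remainder 3
4 ÷ 3 → quotient 1, remainder 1
3 ÷ 1 → quotient 3, remainder 0

3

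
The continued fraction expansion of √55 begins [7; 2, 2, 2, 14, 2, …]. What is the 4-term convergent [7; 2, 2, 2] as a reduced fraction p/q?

Compute successive convergents:
a_0 = 7: 7/1
a_1 = 2: 15/2
a_2 = 2: 37/5
a_3 = 2: 89/12

89/12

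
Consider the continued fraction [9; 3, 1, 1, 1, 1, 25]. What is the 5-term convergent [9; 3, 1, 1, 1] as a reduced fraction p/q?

102/11

Compute successive convergents:
a_0 = 9: 9/1
a_1 = 3: 28/3
a_2 = 1: 37/4
a_3 = 1: 65/7
a_4 = 1: 102/11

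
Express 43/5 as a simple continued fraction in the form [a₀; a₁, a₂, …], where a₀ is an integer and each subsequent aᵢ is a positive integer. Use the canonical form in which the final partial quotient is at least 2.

Repeatedly divide and take the remainder:
43 = 8·5 + 3, so a_0 = 8
5 = 1·3 + 2, so a_1 = 1
3 = 1·2 + 1, so a_2 = 1
2 = 2·1 + 0, so a_3 = 2

[8; 1, 1, 2]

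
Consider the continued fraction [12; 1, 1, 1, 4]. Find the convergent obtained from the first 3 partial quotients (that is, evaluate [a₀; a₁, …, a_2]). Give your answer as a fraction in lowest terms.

25/2

Start with 1.
1 + 1/(1/1) = 1 + 1/1 = 2/1
12 + 1/(2/1) = 12 + 1/2 = 25/2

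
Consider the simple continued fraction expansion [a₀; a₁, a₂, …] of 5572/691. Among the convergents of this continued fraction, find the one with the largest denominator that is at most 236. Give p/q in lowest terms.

1266/157

List convergents until the denominator exceeds the bound:
a_0 = 8: 8/1  (≤ bound)
a_1 = 15: 121/15  (≤ bound)
a_2 = 1: 129/16  (≤ bound)
a_3 = 2: 379/47  (≤ bound)
a_4 = 2: 887/110  (≤ bound)
a_5 = 1: 1266/157  (≤ bound)
a_6 = 1: 2153/267  (> 236, stop)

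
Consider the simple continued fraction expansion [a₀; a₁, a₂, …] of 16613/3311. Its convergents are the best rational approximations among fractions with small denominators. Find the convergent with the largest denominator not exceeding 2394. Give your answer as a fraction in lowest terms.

a_0 = 5: 5/1  (≤ bound)
a_1 = 57: 286/57  (≤ bound)
a_2 = 11: 3151/628  (≤ bound)
a_3 = 1: 3437/685  (≤ bound)
a_4 = 1: 6588/1313  (≤ bound)
a_5 = 2: 16613/3311  (> 2394, stop)

6588/1313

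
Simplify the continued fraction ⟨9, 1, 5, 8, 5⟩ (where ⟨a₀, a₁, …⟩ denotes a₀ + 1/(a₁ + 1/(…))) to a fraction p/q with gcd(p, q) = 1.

Start with 5.
8 + 1/(5/1) = 8 + 1/5 = 41/5
5 + 1/(41/5) = 5 + 5/41 = 210/41
1 + 1/(210/41) = 1 + 41/210 = 251/210
9 + 1/(251/210) = 9 + 210/251 = 2469/251

2469/251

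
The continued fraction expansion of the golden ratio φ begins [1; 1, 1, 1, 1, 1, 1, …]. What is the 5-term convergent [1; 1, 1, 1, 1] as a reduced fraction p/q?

8/5

a_0 = 1: 1/1
a_1 = 1: 2/1
a_2 = 1: 3/2
a_3 = 1: 5/3
a_4 = 1: 8/5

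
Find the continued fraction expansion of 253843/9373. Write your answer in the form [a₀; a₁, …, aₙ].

[27; 12, 7, 12, 9]

Run the Euclidean algorithm, recording each quotient:
⌊253843/9373⌋ = 27, remainder 772
⌊9373/772⌋ = 12, remainder 109
⌊772/109⌋ = 7, remainder 9
⌊109/9⌋ = 12, remainder 1
⌊9/1⌋ = 9, remainder 0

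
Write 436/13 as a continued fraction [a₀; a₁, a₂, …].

⌊436/13⌋ = 33, remainder 7
⌊13/7⌋ = 1, remainder 6
⌊7/6⌋ = 1, remainder 1
⌊6/1⌋ = 6, remainder 0

[33; 1, 1, 6]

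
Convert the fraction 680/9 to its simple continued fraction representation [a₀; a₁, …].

[75; 1, 1, 4]

⌊680/9⌋ = 75, remainder 5
⌊9/5⌋ = 1, remainder 4
⌊5/4⌋ = 1, remainder 1
⌊4/1⌋ = 4, remainder 0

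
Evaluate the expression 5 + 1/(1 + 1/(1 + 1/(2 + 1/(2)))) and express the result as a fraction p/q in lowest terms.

67/12

Build up convergents one term at a time:
a_0 = 5: 5/1
a_1 = 1: 6/1
a_2 = 1: 11/2
a_3 = 2: 28/5
a_4 = 2: 67/12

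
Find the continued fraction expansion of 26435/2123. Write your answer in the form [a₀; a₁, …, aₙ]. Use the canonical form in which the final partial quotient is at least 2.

[12; 2, 4, 1, 2, 9, 2, 3]

26435 = 12·2123 + 959, so a_0 = 12
2123 = 2·959 + 205, so a_1 = 2
959 = 4·205 + 139, so a_2 = 4
205 = 1·139 + 66, so a_3 = 1
139 = 2·66 + 7, so a_4 = 2
66 = 9·7 + 3, so a_5 = 9
7 = 2·3 + 1, so a_6 = 2
3 = 3·1 + 0, so a_7 = 3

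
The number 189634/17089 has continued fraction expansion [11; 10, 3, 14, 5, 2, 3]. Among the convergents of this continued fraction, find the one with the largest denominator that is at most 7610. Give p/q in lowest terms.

List convergents until the denominator exceeds the bound:
a_0 = 11: 11/1  (≤ bound)
a_1 = 10: 111/10  (≤ bound)
a_2 = 3: 344/31  (≤ bound)
a_3 = 14: 4927/444  (≤ bound)
a_4 = 5: 24979/2251  (≤ bound)
a_5 = 2: 54885/4946  (≤ bound)
a_6 = 3: 189634/17089  (> 7610, stop)

54885/4946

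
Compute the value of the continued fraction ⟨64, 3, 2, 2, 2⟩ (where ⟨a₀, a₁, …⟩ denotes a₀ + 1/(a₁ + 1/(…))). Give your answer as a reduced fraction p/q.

2636/41

Start with 2.
2 + 1/(2/1) = 2 + 1/2 = 5/2
2 + 1/(5/2) = 2 + 2/5 = 12/5
3 + 1/(12/5) = 3 + 5/12 = 41/12
64 + 1/(41/12) = 64 + 12/41 = 2636/41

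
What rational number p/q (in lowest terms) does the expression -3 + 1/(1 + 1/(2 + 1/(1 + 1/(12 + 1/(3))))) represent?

-354/157

Work from the innermost term outward:
Start with 3.
12 + 1/(3/1) = 12 + 1/3 = 37/3
1 + 1/(37/3) = 1 + 3/37 = 40/37
2 + 1/(40/37) = 2 + 37/40 = 117/40
1 + 1/(117/40) = 1 + 40/117 = 157/117
-3 + 1/(157/117) = -3 + 117/157 = -354/157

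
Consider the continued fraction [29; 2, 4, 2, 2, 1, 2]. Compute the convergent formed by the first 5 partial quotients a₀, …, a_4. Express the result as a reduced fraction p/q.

Use the convergent recurrence hₖ = aₖ·hₖ₋₁ + hₖ₋₂ (and likewise for the denominators kₖ):
a_0 = 29: 29/1
a_1 = 2: 59/2
a_2 = 4: 265/9
a_3 = 2: 589/20
a_4 = 2: 1443/49

1443/49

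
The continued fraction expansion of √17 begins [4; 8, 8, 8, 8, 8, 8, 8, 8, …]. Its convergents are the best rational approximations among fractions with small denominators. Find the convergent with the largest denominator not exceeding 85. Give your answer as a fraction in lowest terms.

a_0 = 4: 4/1  (≤ bound)
a_1 = 8: 33/8  (≤ bound)
a_2 = 8: 268/65  (≤ bound)
a_3 = 8: 2177/528  (> 85, stop)

268/65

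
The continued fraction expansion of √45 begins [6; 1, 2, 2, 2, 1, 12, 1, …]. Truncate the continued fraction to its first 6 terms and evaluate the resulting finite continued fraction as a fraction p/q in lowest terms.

161/24

Start with 1.
2 + 1/(1/1) = 2 + 1/1 = 3/1
2 + 1/(3/1) = 2 + 1/3 = 7/3
2 + 1/(7/3) = 2 + 3/7 = 17/7
1 + 1/(17/7) = 1 + 7/17 = 24/17
6 + 1/(24/17) = 6 + 17/24 = 161/24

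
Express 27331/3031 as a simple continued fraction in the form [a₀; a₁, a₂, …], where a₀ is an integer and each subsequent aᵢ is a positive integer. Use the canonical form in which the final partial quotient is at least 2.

[9; 58, 3, 2, 7]

Apply division with remainder until the remainder is 0:
⌊27331/3031⌋ = 9, remainder 52
⌊3031/52⌋ = 58, remainder 15
⌊52/15⌋ = 3, remainder 7
⌊15/7⌋ = 2, remainder 1
⌊7/1⌋ = 7, remainder 0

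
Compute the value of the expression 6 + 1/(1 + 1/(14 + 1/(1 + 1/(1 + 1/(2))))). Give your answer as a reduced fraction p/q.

Work from the innermost term outward:
Start with 2.
1 + 1/(2/1) = 1 + 1/2 = 3/2
1 + 1/(3/2) = 1 + 2/3 = 5/3
14 + 1/(5/3) = 14 + 3/5 = 73/5
1 + 1/(73/5) = 1 + 5/73 = 78/73
6 + 1/(78/73) = 6 + 73/78 = 541/78

541/78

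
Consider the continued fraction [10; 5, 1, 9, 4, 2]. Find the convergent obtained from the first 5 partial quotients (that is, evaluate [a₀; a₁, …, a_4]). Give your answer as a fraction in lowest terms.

Starting at the tail and folding back:
Start with 4.
9 + 1/(4/1) = 9 + 1/4 = 37/4
1 + 1/(37/4) = 1 + 4/37 = 41/37
5 + 1/(41/37) = 5 + 37/41 = 242/41
10 + 1/(242/41) = 10 + 41/242 = 2461/242

2461/242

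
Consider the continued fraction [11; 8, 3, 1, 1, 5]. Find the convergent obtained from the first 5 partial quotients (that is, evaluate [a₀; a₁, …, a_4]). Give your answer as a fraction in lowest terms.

645/58

Starting at the tail and folding back:
Start with 1.
1 + 1/(1/1) = 1 + 1/1 = 2/1
3 + 1/(2/1) = 3 + 1/2 = 7/2
8 + 1/(7/2) = 8 + 2/7 = 58/7
11 + 1/(58/7) = 11 + 7/58 = 645/58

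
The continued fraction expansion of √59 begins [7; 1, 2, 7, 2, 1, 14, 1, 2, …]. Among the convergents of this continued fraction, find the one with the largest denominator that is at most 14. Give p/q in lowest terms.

List convergents until the denominator exceeds the bound:
a_0 = 7: 7/1  (≤ bound)
a_1 = 1: 8/1  (≤ bound)
a_2 = 2: 23/3  (≤ bound)
a_3 = 7: 169/22  (> 14, stop)

23/3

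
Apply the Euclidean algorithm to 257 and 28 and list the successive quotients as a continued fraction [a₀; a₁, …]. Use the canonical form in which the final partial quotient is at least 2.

257 = 9·28 + 5, so a_0 = 9
28 = 5·5 + 3, so a_1 = 5
5 = 1·3 + 2, so a_2 = 1
3 = 1·2 + 1, so a_3 = 1
2 = 2·1 + 0, so a_4 = 2

[9; 5, 1, 1, 2]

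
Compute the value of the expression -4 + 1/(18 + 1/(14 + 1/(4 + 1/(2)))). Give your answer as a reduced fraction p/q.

-9124/2313

a_0 = -4: -4/1
a_1 = 18: -71/18
a_2 = 14: -998/253
a_3 = 4: -4063/1030
a_4 = 2: -9124/2313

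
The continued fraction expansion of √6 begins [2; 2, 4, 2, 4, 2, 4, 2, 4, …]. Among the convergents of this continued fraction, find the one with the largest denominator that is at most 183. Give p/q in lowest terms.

List convergents until the denominator exceeds the bound:
a_0 = 2: 2/1  (≤ bound)
a_1 = 2: 5/2  (≤ bound)
a_2 = 4: 22/9  (≤ bound)
a_3 = 2: 49/20  (≤ bound)
a_4 = 4: 218/89  (≤ bound)
a_5 = 2: 485/198  (> 183, stop)

218/89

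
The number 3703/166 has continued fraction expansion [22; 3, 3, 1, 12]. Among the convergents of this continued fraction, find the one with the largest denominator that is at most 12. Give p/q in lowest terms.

223/10

a_0 = 22: 22/1  (≤ bound)
a_1 = 3: 67/3  (≤ bound)
a_2 = 3: 223/10  (≤ bound)
a_3 = 1: 290/13  (> 12, stop)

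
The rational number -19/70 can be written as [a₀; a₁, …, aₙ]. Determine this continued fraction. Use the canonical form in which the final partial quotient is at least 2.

[-1; 1, 2, 1, 2, 6]

-19 ÷ 70 → quotient -1, remainder 51
70 ÷ 51 → quotient 1, remainder 19
51 ÷ 19 → quotient 2, remainder 13
19 ÷ 13 → quotient 1, remainder 6
13 ÷ 6 → quotient 2, remainder 1
6 ÷ 1 → quotient 6, remainder 0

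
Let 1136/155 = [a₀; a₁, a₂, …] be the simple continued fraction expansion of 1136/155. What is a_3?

2

Apply division with remainder until the remainder is 0:
1136 = 7·155 + 51, so a_0 = 7
155 = 3·51 + 2, so a_1 = 3
51 = 25·2 + 1, so a_2 = 25
2 = 2·1 + 0, so a_3 = 2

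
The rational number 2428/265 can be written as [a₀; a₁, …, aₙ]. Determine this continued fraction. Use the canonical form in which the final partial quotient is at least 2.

2428 ÷ 265 → quotient 9, remainder 43
265 ÷ 43 → quotient 6, remainder 7
43 ÷ 7 → quotient 6, remainder 1
7 ÷ 1 → quotient 7, remainder 0

[9; 6, 6, 7]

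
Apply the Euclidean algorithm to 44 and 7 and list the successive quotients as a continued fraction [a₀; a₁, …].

[6; 3, 2]

44 ÷ 7 → quotient 6, remainder 2
7 ÷ 2 → quotient 3, remainder 1
2 ÷ 1 → quotient 2, remainder 0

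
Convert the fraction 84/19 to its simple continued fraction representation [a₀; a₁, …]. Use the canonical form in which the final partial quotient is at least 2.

[4; 2, 2, 1, 2]

84 ÷ 19 → quotient 4, remainder 8
19 ÷ 8 → quotient 2, remainder 3
8 ÷ 3 → quotient 2, remainder 2
3 ÷ 2 → quotient 1, remainder 1
2 ÷ 1 → quotient 2, remainder 0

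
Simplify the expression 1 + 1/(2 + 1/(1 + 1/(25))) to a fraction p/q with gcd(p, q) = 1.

Compute successive convergents:
a_0 = 1: 1/1
a_1 = 2: 3/2
a_2 = 1: 4/3
a_3 = 25: 103/77

103/77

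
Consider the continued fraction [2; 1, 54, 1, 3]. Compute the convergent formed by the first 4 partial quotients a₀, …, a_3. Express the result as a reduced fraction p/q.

a_0 = 2: 2/1
a_1 = 1: 3/1
a_2 = 54: 164/55
a_3 = 1: 167/56

167/56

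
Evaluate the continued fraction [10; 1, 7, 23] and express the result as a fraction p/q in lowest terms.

2012/185

Build up convergents one term at a time:
a_0 = 10: 10/1
a_1 = 1: 11/1
a_2 = 7: 87/8
a_3 = 23: 2012/185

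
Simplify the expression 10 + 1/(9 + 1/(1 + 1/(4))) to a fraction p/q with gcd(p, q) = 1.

495/49

a_0 = 10: 10/1
a_1 = 9: 91/9
a_2 = 1: 101/10
a_3 = 4: 495/49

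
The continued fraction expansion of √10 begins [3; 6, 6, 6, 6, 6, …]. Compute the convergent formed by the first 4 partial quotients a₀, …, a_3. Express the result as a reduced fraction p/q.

721/228

Starting at the tail and folding back:
Start with 6.
6 + 1/(6/1) = 6 + 1/6 = 37/6
6 + 1/(37/6) = 6 + 6/37 = 228/37
3 + 1/(228/37) = 3 + 37/228 = 721/228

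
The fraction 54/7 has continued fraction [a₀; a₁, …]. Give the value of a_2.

2

54 = 7·7 + 5, so a_0 = 7
7 = 1·5 + 2, so a_1 = 1
5 = 2·2 + 1, so a_2 = 2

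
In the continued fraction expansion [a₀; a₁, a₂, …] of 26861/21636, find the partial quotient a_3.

10

Run the Euclidean algorithm, recording each quotient:
26861 = 1·21636 + 5225, so a_0 = 1
21636 = 4·5225 + 736, so a_1 = 4
5225 = 7·736 + 73, so a_2 = 7
736 = 10·73 + 6, so a_3 = 10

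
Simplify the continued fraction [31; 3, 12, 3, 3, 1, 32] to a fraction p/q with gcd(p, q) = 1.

506048/16155

a_0 = 31: 31/1
a_1 = 3: 94/3
a_2 = 12: 1159/37
a_3 = 3: 3571/114
a_4 = 3: 11872/379
a_5 = 1: 15443/493
a_6 = 32: 506048/16155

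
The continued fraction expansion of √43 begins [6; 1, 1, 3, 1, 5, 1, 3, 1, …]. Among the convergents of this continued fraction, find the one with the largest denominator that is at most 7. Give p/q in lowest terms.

46/7

a_0 = 6: 6/1  (≤ bound)
a_1 = 1: 7/1  (≤ bound)
a_2 = 1: 13/2  (≤ bound)
a_3 = 3: 46/7  (≤ bound)
a_4 = 1: 59/9  (> 7, stop)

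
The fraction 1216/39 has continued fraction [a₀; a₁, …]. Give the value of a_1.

⌊1216/39⌋ = 31, remainder 7
⌊39/7⌋ = 5, remainder 4

5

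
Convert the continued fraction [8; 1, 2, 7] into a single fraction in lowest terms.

191/22

Compute successive convergents:
a_0 = 8: 8/1
a_1 = 1: 9/1
a_2 = 2: 26/3
a_3 = 7: 191/22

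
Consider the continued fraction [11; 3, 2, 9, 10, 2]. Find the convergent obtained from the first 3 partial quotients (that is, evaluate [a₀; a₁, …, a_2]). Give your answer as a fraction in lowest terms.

79/7

a_0 = 11: 11/1
a_1 = 3: 34/3
a_2 = 2: 79/7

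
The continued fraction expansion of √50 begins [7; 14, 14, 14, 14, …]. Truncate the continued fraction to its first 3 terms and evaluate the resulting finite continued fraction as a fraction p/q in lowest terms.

a_0 = 7: 7/1
a_1 = 14: 99/14
a_2 = 14: 1393/197

1393/197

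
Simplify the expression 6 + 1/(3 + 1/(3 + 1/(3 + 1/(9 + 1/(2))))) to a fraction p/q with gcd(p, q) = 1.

Compute successive convergents:
a_0 = 6: 6/1
a_1 = 3: 19/3
a_2 = 3: 63/10
a_3 = 3: 208/33
a_4 = 9: 1935/307
a_5 = 2: 4078/647

4078/647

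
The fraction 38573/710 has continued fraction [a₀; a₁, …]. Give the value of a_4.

2

⌊38573/710⌋ = 54, remainder 233
⌊710/233⌋ = 3, remainder 11
⌊233/11⌋ = 21, remainder 2
⌊11/2⌋ = 5, remainder 1
⌊2/1⌋ = 2, remainder 0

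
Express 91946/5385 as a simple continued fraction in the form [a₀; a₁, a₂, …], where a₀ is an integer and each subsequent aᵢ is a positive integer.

91946 ÷ 5385 → quotient 17, remainder 401
5385 ÷ 401 → quotient 13, remainder 172
401 ÷ 172 → quotient 2, remainder 57
172 ÷ 57 → quotient 3, remainder 1
57 ÷ 1 → quotient 57, remainder 0

[17; 13, 2, 3, 57]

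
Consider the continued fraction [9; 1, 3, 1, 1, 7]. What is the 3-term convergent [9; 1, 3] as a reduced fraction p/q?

39/4

Start with 3.
1 + 1/(3/1) = 1 + 1/3 = 4/3
9 + 1/(4/3) = 9 + 3/4 = 39/4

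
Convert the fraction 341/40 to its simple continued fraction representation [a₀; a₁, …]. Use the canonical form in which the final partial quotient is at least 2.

⌊341/40⌋ = 8, remainder 21
⌊40/21⌋ = 1, remainder 19
⌊21/19⌋ = 1, remainder 2
⌊19/2⌋ = 9, remainder 1
⌊2/1⌋ = 2, remainder 0

[8; 1, 1, 9, 2]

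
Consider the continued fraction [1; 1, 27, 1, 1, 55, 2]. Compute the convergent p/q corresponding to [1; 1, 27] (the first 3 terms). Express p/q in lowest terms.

Collapse the nested fraction from the inside out:
Start with 27.
1 + 1/(27/1) = 1 + 1/27 = 28/27
1 + 1/(28/27) = 1 + 27/28 = 55/28

55/28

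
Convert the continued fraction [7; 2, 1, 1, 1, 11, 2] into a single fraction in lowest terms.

Start with 2.
11 + 1/(2/1) = 11 + 1/2 = 23/2
1 + 1/(23/2) = 1 + 2/23 = 25/23
1 + 1/(25/23) = 1 + 23/25 = 48/25
1 + 1/(48/25) = 1 + 25/48 = 73/48
2 + 1/(73/48) = 2 + 48/73 = 194/73
7 + 1/(194/73) = 7 + 73/194 = 1431/194

1431/194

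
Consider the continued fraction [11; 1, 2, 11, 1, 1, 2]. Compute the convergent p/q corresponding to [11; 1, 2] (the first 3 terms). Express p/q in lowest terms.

35/3

Start with 2.
1 + 1/(2/1) = 1 + 1/2 = 3/2
11 + 1/(3/2) = 11 + 2/3 = 35/3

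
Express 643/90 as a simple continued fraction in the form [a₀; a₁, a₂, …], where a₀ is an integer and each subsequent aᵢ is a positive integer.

[7; 6, 1, 12]

Apply division with remainder until the remainder is 0:
⌊643/90⌋ = 7, remainder 13
⌊90/13⌋ = 6, remainder 12
⌊13/12⌋ = 1, remainder 1
⌊12/1⌋ = 12, remainder 0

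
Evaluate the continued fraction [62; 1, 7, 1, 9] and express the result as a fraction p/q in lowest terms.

Start with 9.
1 + 1/(9/1) = 1 + 1/9 = 10/9
7 + 1/(10/9) = 7 + 9/10 = 79/10
1 + 1/(79/10) = 1 + 10/79 = 89/79
62 + 1/(89/79) = 62 + 79/89 = 5597/89

5597/89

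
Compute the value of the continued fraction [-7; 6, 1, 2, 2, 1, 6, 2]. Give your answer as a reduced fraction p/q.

-6611/965

Compute successive convergents:
a_0 = -7: -7/1
a_1 = 6: -41/6
a_2 = 1: -48/7
a_3 = 2: -137/20
a_4 = 2: -322/47
a_5 = 1: -459/67
a_6 = 6: -3076/449
a_7 = 2: -6611/965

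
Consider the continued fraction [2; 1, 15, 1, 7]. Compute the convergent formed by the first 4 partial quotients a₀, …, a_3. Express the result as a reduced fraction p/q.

50/17

Start with 1.
15 + 1/(1/1) = 15 + 1/1 = 16/1
1 + 1/(16/1) = 1 + 1/16 = 17/16
2 + 1/(17/16) = 2 + 16/17 = 50/17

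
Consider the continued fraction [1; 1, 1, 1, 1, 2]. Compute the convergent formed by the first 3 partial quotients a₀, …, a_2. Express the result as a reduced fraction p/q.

Start with 1.
1 + 1/(1/1) = 1 + 1/1 = 2/1
1 + 1/(2/1) = 1 + 1/2 = 3/2

3/2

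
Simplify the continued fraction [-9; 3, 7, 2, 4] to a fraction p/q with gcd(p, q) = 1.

a_0 = -9: -9/1
a_1 = 3: -26/3
a_2 = 7: -191/22
a_3 = 2: -408/47
a_4 = 4: -1823/210

-1823/210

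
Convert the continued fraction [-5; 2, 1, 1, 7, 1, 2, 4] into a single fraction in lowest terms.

-2482/539

Build up convergents one term at a time:
a_0 = -5: -5/1
a_1 = 2: -9/2
a_2 = 1: -14/3
a_3 = 1: -23/5
a_4 = 7: -175/38
a_5 = 1: -198/43
a_6 = 2: -571/124
a_7 = 4: -2482/539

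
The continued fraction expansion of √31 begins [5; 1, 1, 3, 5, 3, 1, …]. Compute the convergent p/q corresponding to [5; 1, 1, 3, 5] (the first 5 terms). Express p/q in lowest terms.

a_0 = 5: 5/1
a_1 = 1: 6/1
a_2 = 1: 11/2
a_3 = 3: 39/7
a_4 = 5: 206/37

206/37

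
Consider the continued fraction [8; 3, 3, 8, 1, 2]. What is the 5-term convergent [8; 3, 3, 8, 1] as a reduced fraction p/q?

772/93

Start with 1.
8 + 1/(1/1) = 8 + 1/1 = 9/1
3 + 1/(9/1) = 3 + 1/9 = 28/9
3 + 1/(28/9) = 3 + 9/28 = 93/28
8 + 1/(93/28) = 8 + 28/93 = 772/93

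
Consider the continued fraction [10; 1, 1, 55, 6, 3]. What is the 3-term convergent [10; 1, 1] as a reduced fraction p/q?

21/2

Work from the innermost term outward:
Start with 1.
1 + 1/(1/1) = 1 + 1/1 = 2/1
10 + 1/(2/1) = 10 + 1/2 = 21/2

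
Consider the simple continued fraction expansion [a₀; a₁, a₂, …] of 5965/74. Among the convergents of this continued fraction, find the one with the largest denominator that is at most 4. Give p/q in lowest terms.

a_0 = 80: 80/1  (≤ bound)
a_1 = 1: 81/1  (≤ bound)
a_2 = 1: 161/2  (≤ bound)
a_3 = 1: 242/3  (≤ bound)
a_4 = 1: 403/5  (> 4, stop)

242/3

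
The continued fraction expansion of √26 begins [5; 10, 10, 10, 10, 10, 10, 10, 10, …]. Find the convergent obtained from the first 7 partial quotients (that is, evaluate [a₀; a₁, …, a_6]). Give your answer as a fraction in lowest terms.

Start with 10.
10 + 1/(10/1) = 10 + 1/10 = 101/10
10 + 1/(101/10) = 10 + 10/101 = 1020/101
10 + 1/(1020/101) = 10 + 101/1020 = 10301/1020
10 + 1/(10301/1020) = 10 + 1020/10301 = 104030/10301
10 + 1/(104030/10301) = 10 + 10301/104030 = 1050601/104030
5 + 1/(1050601/104030) = 5 + 104030/1050601 = 5357035/1050601

5357035/1050601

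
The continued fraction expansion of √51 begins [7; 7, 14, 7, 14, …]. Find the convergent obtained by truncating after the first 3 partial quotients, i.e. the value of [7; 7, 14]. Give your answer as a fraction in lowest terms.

a_0 = 7: 7/1
a_1 = 7: 50/7
a_2 = 14: 707/99

707/99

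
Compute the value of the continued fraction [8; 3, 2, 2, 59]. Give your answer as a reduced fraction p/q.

Use the convergent recurrence hₖ = aₖ·hₖ₋₁ + hₖ₋₂ (and likewise for the denominators kₖ):
a_0 = 8: 8/1
a_1 = 3: 25/3
a_2 = 2: 58/7
a_3 = 2: 141/17
a_4 = 59: 8377/1010

8377/1010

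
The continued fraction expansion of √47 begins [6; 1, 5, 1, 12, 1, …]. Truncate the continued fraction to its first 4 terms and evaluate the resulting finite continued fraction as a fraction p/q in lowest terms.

Starting at the tail and folding back:
Start with 1.
5 + 1/(1/1) = 5 + 1/1 = 6/1
1 + 1/(6/1) = 1 + 1/6 = 7/6
6 + 1/(7/6) = 6 + 6/7 = 48/7

48/7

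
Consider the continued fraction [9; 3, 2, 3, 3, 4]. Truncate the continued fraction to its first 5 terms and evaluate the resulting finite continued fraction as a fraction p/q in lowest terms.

Start with 3.
3 + 1/(3/1) = 3 + 1/3 = 10/3
2 + 1/(10/3) = 2 + 3/10 = 23/10
3 + 1/(23/10) = 3 + 10/23 = 79/23
9 + 1/(79/23) = 9 + 23/79 = 734/79

734/79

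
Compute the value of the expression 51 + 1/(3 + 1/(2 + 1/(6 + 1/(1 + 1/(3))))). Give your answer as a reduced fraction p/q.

10309/201

Start with 3.
1 + 1/(3/1) = 1 + 1/3 = 4/3
6 + 1/(4/3) = 6 + 3/4 = 27/4
2 + 1/(27/4) = 2 + 4/27 = 58/27
3 + 1/(58/27) = 3 + 27/58 = 201/58
51 + 1/(201/58) = 51 + 58/201 = 10309/201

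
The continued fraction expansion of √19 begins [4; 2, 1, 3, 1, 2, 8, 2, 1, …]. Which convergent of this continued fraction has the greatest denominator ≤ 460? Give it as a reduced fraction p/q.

List convergents until the denominator exceeds the bound:
a_0 = 4: 4/1  (≤ bound)
a_1 = 2: 9/2  (≤ bound)
a_2 = 1: 13/3  (≤ bound)
a_3 = 3: 48/11  (≤ bound)
a_4 = 1: 61/14  (≤ bound)
a_5 = 2: 170/39  (≤ bound)
a_6 = 8: 1421/326  (≤ bound)
a_7 = 2: 3012/691  (> 460, stop)

1421/326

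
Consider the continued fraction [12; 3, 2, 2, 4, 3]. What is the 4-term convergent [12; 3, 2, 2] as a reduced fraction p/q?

Start with 2.
2 + 1/(2/1) = 2 + 1/2 = 5/2
3 + 1/(5/2) = 3 + 2/5 = 17/5
12 + 1/(17/5) = 12 + 5/17 = 209/17

209/17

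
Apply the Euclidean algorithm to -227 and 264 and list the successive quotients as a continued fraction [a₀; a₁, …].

⌊-227/264⌋ = -1, remainder 37
⌊264/37⌋ = 7, remainder 5
⌊37/5⌋ = 7, remainder 2
⌊5/2⌋ = 2, remainder 1
⌊2/1⌋ = 2, remainder 0

[-1; 7, 7, 2, 2]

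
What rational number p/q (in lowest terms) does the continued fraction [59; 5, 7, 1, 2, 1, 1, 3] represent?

58603/990

a_0 = 59: 59/1
a_1 = 5: 296/5
a_2 = 7: 2131/36
a_3 = 1: 2427/41
a_4 = 2: 6985/118
a_5 = 1: 9412/159
a_6 = 1: 16397/277
a_7 = 3: 58603/990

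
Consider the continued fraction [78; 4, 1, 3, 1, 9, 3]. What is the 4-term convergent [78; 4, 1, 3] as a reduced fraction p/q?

1486/19

Starting at the tail and folding back:
Start with 3.
1 + 1/(3/1) = 1 + 1/3 = 4/3
4 + 1/(4/3) = 4 + 3/4 = 19/4
78 + 1/(19/4) = 78 + 4/19 = 1486/19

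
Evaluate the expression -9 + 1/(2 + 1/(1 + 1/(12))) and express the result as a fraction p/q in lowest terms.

-329/38

a_0 = -9: -9/1
a_1 = 2: -17/2
a_2 = 1: -26/3
a_3 = 12: -329/38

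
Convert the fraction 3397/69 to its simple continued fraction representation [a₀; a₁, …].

[49; 4, 3, 5]

3397 = 49·69 + 16, so a_0 = 49
69 = 4·16 + 5, so a_1 = 4
16 = 3·5 + 1, so a_2 = 3
5 = 5·1 + 0, so a_3 = 5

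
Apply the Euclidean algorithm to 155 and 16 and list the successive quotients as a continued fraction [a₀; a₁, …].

⌊155/16⌋ = 9, remainder 11
⌊16/11⌋ = 1, remainder 5
⌊11/5⌋ = 2, remainder 1
⌊5/1⌋ = 5, remainder 0

[9; 1, 2, 5]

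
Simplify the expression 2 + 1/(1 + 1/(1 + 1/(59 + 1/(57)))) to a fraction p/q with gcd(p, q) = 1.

a_0 = 2: 2/1
a_1 = 1: 3/1
a_2 = 1: 5/2
a_3 = 59: 298/119
a_4 = 57: 16991/6785

16991/6785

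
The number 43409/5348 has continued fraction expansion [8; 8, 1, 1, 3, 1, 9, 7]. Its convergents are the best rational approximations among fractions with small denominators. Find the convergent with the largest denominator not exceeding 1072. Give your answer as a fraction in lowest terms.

List convergents until the denominator exceeds the bound:
a_0 = 8: 8/1  (≤ bound)
a_1 = 8: 65/8  (≤ bound)
a_2 = 1: 73/9  (≤ bound)
a_3 = 1: 138/17  (≤ bound)
a_4 = 3: 487/60  (≤ bound)
a_5 = 1: 625/77  (≤ bound)
a_6 = 9: 6112/753  (≤ bound)
a_7 = 7: 43409/5348  (> 1072, stop)

6112/753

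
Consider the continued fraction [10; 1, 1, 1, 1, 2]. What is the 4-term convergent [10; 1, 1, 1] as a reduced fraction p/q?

Use the convergent recurrence hₖ = aₖ·hₖ₋₁ + hₖ₋₂ (and likewise for the denominators kₖ):
a_0 = 10: 10/1
a_1 = 1: 11/1
a_2 = 1: 21/2
a_3 = 1: 32/3

32/3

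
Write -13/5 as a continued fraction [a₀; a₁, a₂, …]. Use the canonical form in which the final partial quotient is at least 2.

[-3; 2, 2]

⌊-13/5⌋ = -3, remainder 2
⌊5/2⌋ = 2, remainder 1
⌊2/1⌋ = 2, remainder 0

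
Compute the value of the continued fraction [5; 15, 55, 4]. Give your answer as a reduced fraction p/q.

16816/3319

Starting at the tail and folding back:
Start with 4.
55 + 1/(4/1) = 55 + 1/4 = 221/4
15 + 1/(221/4) = 15 + 4/221 = 3319/221
5 + 1/(3319/221) = 5 + 221/3319 = 16816/3319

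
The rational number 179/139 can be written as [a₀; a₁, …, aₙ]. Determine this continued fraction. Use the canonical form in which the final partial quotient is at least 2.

Apply division with remainder until the remainder is 0:
179 ÷ 139 → quotient 1, remainder 40
139 ÷ 40 → quotient 3, remainder 19
40 ÷ 19 → quotient 2, remainder 2
19 ÷ 2 → quotient 9, remainder 1
2 ÷ 1 → quotient 2, remainder 0

[1; 3, 2, 9, 2]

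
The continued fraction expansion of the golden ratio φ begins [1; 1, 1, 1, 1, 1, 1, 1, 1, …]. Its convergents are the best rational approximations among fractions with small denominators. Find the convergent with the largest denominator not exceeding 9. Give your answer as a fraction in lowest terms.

13/8

List convergents until the denominator exceeds the bound:
a_0 = 1: 1/1  (≤ bound)
a_1 = 1: 2/1  (≤ bound)
a_2 = 1: 3/2  (≤ bound)
a_3 = 1: 5/3  (≤ bound)
a_4 = 1: 8/5  (≤ bound)
a_5 = 1: 13/8  (≤ bound)
a_6 = 1: 21/13  (> 9, stop)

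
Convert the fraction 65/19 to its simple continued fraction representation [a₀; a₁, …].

[3; 2, 2, 1, 2]

Run the Euclidean algorithm, recording each quotient:
65 ÷ 19 → quotient 3, remainder 8
19 ÷ 8 → quotient 2, remainder 3
8 ÷ 3 → quotient 2, remainder 2
3 ÷ 2 → quotient 1, remainder 1
2 ÷ 1 → quotient 2, remainder 0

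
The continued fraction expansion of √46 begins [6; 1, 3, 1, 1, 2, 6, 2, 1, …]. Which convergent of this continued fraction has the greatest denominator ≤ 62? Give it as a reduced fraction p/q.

a_0 = 6: 6/1  (≤ bound)
a_1 = 1: 7/1  (≤ bound)
a_2 = 3: 27/4  (≤ bound)
a_3 = 1: 34/5  (≤ bound)
a_4 = 1: 61/9  (≤ bound)
a_5 = 2: 156/23  (≤ bound)
a_6 = 6: 997/147  (> 62, stop)

156/23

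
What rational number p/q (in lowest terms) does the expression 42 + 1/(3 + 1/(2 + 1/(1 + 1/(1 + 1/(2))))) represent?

1861/44

Collapse the nested fraction from the inside out:
Start with 2.
1 + 1/(2/1) = 1 + 1/2 = 3/2
1 + 1/(3/2) = 1 + 2/3 = 5/3
2 + 1/(5/3) = 2 + 3/5 = 13/5
3 + 1/(13/5) = 3 + 5/13 = 44/13
42 + 1/(44/13) = 42 + 13/44 = 1861/44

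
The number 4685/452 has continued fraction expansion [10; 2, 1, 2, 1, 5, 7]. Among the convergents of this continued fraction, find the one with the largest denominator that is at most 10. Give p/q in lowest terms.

83/8

a_0 = 10: 10/1  (≤ bound)
a_1 = 2: 21/2  (≤ bound)
a_2 = 1: 31/3  (≤ bound)
a_3 = 2: 83/8  (≤ bound)
a_4 = 1: 114/11  (> 10, stop)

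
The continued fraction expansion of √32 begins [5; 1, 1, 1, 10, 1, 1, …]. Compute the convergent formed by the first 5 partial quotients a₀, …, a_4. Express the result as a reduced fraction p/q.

a_0 = 5: 5/1
a_1 = 1: 6/1
a_2 = 1: 11/2
a_3 = 1: 17/3
a_4 = 10: 181/32

181/32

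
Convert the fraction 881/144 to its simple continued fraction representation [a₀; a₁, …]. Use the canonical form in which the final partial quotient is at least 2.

[6; 8, 2, 8]

⌊881/144⌋ = 6, remainder 17
⌊144/17⌋ = 8, remainder 8
⌊17/8⌋ = 2, remainder 1
⌊8/1⌋ = 8, remainder 0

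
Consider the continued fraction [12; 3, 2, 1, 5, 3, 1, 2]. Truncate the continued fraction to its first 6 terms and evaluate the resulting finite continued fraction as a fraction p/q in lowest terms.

Compute successive convergents:
a_0 = 12: 12/1
a_1 = 3: 37/3
a_2 = 2: 86/7
a_3 = 1: 123/10
a_4 = 5: 701/57
a_5 = 3: 2226/181

2226/181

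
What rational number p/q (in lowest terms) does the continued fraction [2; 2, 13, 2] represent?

139/56

a_0 = 2: 2/1
a_1 = 2: 5/2
a_2 = 13: 67/27
a_3 = 2: 139/56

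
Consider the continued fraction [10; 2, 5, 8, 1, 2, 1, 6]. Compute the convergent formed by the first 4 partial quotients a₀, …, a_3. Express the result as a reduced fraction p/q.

941/90

a_0 = 10: 10/1
a_1 = 2: 21/2
a_2 = 5: 115/11
a_3 = 8: 941/90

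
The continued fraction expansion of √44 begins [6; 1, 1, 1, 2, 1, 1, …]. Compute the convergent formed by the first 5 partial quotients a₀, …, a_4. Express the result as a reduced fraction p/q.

53/8

Start with 2.
1 + 1/(2/1) = 1 + 1/2 = 3/2
1 + 1/(3/2) = 1 + 2/3 = 5/3
1 + 1/(5/3) = 1 + 3/5 = 8/5
6 + 1/(8/5) = 6 + 5/8 = 53/8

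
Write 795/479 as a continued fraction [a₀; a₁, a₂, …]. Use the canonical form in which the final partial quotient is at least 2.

795 = 1·479 + 316, so a_0 = 1
479 = 1·316 + 163, so a_1 = 1
316 = 1·163 + 153, so a_2 = 1
163 = 1·153 + 10, so a_3 = 1
153 = 15·10 + 3, so a_4 = 15
10 = 3·3 + 1, so a_5 = 3
3 = 3·1 + 0, so a_6 = 3

[1; 1, 1, 1, 15, 3, 3]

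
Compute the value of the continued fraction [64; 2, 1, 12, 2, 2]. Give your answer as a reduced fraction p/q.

12611/196

Starting at the tail and folding back:
Start with 2.
2 + 1/(2/1) = 2 + 1/2 = 5/2
12 + 1/(5/2) = 12 + 2/5 = 62/5
1 + 1/(62/5) = 1 + 5/62 = 67/62
2 + 1/(67/62) = 2 + 62/67 = 196/67
64 + 1/(196/67) = 64 + 67/196 = 12611/196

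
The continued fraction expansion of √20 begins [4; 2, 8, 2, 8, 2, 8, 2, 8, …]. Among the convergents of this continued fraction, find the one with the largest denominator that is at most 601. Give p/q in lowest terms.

a_0 = 4: 4/1  (≤ bound)
a_1 = 2: 9/2  (≤ bound)
a_2 = 8: 76/17  (≤ bound)
a_3 = 2: 161/36  (≤ bound)
a_4 = 8: 1364/305  (≤ bound)
a_5 = 2: 2889/646  (> 601, stop)

1364/305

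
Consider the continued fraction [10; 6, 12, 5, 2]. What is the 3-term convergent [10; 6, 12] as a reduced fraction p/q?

Start with 12.
6 + 1/(12/1) = 6 + 1/12 = 73/12
10 + 1/(73/12) = 10 + 12/73 = 742/73

742/73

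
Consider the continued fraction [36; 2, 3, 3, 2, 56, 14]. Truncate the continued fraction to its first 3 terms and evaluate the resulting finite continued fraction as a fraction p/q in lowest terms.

Build up convergents one term at a time:
a_0 = 36: 36/1
a_1 = 2: 73/2
a_2 = 3: 255/7

255/7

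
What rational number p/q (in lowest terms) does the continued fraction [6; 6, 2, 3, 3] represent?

Use the convergent recurrence hₖ = aₖ·hₖ₋₁ + hₖ₋₂ (and likewise for the denominators kₖ):
a_0 = 6: 6/1
a_1 = 6: 37/6
a_2 = 2: 80/13
a_3 = 3: 277/45
a_4 = 3: 911/148

911/148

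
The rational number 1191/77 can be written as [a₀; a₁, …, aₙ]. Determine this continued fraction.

[15; 2, 7, 5]

1191 ÷ 77 → quotient 15, remainder 36
77 ÷ 36 → quotient 2, remainder 5
36 ÷ 5 → quotient 7, remainder 1
5 ÷ 1 → quotient 5, remainder 0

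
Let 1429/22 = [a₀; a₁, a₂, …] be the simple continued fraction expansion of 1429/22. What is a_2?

Run the Euclidean algorithm, recording each quotient:
1429 ÷ 22 → quotient 64, remainder 21
22 ÷ 21 → quotient 1, remainder 1
21 ÷ 1 → quotient 21, remainder 0

21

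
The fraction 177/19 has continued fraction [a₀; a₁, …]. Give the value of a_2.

6

177 ÷ 19 → quotient 9, remainder 6
19 ÷ 6 → quotient 3, remainder 1
6 ÷ 1 → quotient 6, remainder 0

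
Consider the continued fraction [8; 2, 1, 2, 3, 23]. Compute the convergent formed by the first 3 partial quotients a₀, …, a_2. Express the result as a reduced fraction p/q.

25/3

a_0 = 8: 8/1
a_1 = 2: 17/2
a_2 = 1: 25/3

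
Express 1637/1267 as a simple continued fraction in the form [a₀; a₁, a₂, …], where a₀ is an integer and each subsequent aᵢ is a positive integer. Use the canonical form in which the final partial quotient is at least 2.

[1; 3, 2, 2, 1, 4, 11]

Repeatedly divide and take the remainder:
1637 ÷ 1267 → quotient 1, remainder 370
1267 ÷ 370 → quotient 3, remainder 157
370 ÷ 157 → quotient 2, remainder 56
157 ÷ 56 → quotient 2, remainder 45
56 ÷ 45 → quotient 1, remainder 11
45 ÷ 11 → quotient 4, remainder 1
11 ÷ 1 → quotient 11, remainder 0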